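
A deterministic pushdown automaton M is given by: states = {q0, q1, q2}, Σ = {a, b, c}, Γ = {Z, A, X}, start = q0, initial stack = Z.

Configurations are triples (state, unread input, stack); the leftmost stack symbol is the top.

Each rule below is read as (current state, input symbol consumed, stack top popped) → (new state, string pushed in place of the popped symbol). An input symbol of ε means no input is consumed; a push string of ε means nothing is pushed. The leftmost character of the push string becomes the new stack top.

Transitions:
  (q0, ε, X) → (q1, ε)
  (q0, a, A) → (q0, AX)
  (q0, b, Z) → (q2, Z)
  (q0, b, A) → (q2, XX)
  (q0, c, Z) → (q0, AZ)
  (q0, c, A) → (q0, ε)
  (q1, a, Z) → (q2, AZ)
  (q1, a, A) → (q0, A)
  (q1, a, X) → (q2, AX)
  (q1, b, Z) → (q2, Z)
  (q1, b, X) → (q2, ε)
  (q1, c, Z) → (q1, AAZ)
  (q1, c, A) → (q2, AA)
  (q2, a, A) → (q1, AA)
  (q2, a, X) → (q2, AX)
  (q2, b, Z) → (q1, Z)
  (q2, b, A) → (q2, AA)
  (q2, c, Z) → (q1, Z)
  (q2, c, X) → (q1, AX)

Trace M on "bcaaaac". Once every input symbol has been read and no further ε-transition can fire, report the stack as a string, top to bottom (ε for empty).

AZ

(q0, bcaaaac, Z) ⊢ (q2, caaaac, Z) ⊢ (q1, aaaac, Z) ⊢ (q2, aaac, AZ) ⊢ (q1, aac, AAZ) ⊢ (q0, ac, AAZ) ⊢ (q0, c, AXAZ) ⊢ (q0, ε, XAZ) ⊢ (q1, ε, AZ)
All input consumed in state q1 with stack AZ.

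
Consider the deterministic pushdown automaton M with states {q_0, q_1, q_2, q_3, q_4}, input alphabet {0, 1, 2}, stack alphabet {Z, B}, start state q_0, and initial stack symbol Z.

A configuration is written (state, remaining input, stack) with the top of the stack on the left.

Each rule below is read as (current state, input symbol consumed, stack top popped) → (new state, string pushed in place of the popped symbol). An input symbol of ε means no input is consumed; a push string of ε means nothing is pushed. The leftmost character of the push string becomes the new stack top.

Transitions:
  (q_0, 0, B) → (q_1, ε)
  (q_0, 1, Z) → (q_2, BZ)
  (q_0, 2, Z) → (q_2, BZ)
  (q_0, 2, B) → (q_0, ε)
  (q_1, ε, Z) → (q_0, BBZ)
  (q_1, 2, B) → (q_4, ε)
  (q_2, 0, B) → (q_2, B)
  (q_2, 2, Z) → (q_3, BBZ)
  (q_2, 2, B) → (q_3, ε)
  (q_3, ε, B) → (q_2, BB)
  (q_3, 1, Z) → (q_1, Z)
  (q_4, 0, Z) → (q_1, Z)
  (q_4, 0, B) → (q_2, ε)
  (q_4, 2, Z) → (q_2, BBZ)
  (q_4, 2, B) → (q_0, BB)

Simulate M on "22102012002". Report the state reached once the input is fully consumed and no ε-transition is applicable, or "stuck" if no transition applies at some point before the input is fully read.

(q_0, 22102012002, Z)
  read 2, top Z: go to q_2, push BZ → (q_2, 2102012002, BZ)
  read 2, top B: go to q_3, push ε → (q_3, 102012002, Z)
  read 1, top Z: go to q_1, push Z → (q_1, 02012002, Z)
  ε-move, top Z: go to q_0, push BBZ → (q_0, 02012002, BBZ)
  read 0, top B: go to q_1, push ε → (q_1, 2012002, BZ)
  read 2, top B: go to q_4, push ε → (q_4, 012002, Z)
  read 0, top Z: go to q_1, push Z → (q_1, 12002, Z)
  ε-move, top Z: go to q_0, push BBZ → (q_0, 12002, BBZ)
No transition for (q_0, 1, top B); M blocks with input 12002 remaining.

stuck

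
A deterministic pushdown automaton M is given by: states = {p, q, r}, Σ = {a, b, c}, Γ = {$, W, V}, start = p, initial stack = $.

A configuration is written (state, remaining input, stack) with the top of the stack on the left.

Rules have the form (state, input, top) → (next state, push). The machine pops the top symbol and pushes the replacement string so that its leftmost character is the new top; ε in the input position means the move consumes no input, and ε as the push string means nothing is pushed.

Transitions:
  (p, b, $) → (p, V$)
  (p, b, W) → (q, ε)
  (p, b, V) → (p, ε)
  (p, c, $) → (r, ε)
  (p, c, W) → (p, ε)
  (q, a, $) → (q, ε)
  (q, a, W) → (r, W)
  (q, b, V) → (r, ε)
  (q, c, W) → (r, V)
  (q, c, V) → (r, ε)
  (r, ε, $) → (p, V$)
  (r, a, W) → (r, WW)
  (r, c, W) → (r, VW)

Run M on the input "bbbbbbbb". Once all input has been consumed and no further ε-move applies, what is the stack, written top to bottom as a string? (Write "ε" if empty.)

$

(p, bbbbbbbb, $)
  read b, top $: go to p, push V$ → (p, bbbbbbb, V$)
  read b, top V: go to p, push ε → (p, bbbbbb, $)
  read b, top $: go to p, push V$ → (p, bbbbb, V$)
  read b, top V: go to p, push ε → (p, bbbb, $)
  read b, top $: go to p, push V$ → (p, bbb, V$)
  read b, top V: go to p, push ε → (p, bb, $)
  read b, top $: go to p, push V$ → (p, b, V$)
  read b, top V: go to p, push ε → (p, ε, $)
All input consumed in state p with stack $.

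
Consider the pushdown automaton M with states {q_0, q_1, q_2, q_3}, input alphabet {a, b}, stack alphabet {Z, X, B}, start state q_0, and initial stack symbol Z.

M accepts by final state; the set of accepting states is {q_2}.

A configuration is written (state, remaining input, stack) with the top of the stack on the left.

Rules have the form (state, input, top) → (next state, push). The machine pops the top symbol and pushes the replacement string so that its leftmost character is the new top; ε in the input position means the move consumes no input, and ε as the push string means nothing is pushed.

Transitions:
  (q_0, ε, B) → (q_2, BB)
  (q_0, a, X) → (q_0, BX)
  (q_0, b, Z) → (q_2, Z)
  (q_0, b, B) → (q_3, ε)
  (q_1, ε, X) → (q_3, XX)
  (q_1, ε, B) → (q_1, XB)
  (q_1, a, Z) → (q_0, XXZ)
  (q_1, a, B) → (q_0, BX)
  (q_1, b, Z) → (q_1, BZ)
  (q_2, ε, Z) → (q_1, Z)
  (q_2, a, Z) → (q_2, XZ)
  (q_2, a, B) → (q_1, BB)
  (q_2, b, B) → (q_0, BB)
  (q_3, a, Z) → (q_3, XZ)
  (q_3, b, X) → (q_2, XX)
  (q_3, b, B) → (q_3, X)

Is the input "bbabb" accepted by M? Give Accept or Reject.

One accepting computation: (q_0, bbabb, Z) ⊢ (q_2, babb, Z) ⊢ (q_1, babb, Z) ⊢ (q_1, abb, BZ) ⊢ (q_0, bb, BXZ) ⊢ (q_3, b, XZ) ⊢ (q_2, ε, XXZ)
All input consumed and state q_2 ∈ F.

Accept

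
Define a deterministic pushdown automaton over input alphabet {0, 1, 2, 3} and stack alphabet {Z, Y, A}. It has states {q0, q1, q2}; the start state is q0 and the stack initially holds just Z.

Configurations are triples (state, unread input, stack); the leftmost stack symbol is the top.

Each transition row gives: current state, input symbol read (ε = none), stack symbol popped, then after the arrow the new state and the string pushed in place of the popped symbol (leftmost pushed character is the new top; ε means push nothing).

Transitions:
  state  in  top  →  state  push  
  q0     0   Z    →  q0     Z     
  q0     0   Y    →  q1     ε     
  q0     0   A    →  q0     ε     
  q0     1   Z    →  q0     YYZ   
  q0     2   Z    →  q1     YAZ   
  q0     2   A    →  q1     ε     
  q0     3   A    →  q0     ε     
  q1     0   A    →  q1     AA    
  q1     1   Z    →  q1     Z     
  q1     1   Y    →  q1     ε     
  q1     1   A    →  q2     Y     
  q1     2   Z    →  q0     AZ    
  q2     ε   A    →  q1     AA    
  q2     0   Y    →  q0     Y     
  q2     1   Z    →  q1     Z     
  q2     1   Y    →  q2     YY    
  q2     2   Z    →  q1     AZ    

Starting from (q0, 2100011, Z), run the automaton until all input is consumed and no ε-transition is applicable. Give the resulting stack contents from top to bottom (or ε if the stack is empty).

YYAAAZ

(q0, 2100011, Z) ⊢ (q1, 100011, YAZ) ⊢ (q1, 00011, AZ) ⊢ (q1, 0011, AAZ) ⊢ (q1, 011, AAAZ) ⊢ (q1, 11, AAAAZ) ⊢ (q2, 1, YAAAZ) ⊢ (q2, ε, YYAAAZ)
All input consumed in state q2 with stack YYAAAZ.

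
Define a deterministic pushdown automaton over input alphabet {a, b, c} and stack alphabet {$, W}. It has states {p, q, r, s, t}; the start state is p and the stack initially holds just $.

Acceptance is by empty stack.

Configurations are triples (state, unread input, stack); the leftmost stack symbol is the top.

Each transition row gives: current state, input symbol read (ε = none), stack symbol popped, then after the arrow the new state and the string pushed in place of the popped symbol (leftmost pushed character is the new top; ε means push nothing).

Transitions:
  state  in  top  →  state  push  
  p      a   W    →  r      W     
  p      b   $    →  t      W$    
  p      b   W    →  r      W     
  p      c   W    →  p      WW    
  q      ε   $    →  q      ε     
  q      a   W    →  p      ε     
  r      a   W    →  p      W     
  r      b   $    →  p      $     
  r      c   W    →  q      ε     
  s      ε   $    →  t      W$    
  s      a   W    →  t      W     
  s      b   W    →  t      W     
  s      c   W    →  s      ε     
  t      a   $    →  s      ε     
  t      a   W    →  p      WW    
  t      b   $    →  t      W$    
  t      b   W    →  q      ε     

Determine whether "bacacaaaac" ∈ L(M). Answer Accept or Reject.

Accept

(p, bacacaaaac, $) ⊢ (t, acacaaaac, W$) ⊢ (p, cacaaaac, WW$) ⊢ (p, acaaaac, WWW$) ⊢ (r, caaaac, WWW$) ⊢ (q, aaaac, WW$) ⊢ (p, aaac, W$) ⊢ (r, aac, W$) ⊢ (p, ac, W$) ⊢ (r, c, W$) ⊢ (q, ε, $) ⊢ (q, ε, ε)
All input consumed and the stack is empty.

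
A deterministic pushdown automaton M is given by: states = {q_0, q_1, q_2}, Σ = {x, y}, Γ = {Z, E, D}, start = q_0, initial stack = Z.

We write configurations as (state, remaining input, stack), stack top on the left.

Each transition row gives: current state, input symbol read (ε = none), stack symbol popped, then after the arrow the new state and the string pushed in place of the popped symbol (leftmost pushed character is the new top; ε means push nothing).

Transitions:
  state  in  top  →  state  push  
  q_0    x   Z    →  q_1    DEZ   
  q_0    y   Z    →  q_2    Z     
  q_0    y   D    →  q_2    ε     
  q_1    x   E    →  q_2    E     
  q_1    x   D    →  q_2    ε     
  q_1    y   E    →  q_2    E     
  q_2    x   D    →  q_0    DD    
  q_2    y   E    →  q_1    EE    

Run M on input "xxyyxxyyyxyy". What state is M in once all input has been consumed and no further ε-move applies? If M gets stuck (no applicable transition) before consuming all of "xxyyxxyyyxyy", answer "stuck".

stuck

(q_0, xxyyxxyyyxyy, Z)
  read x, top Z: go to q_1, push DEZ → (q_1, xyyxxyyyxyy, DEZ)
  read x, top D: go to q_2, push ε → (q_2, yyxxyyyxyy, EZ)
  read y, top E: go to q_1, push EE → (q_1, yxxyyyxyy, EEZ)
  read y, top E: go to q_2, push E → (q_2, xxyyyxyy, EEZ)
No transition for (q_2, x, top E); M blocks with input xxyyyxyy remaining.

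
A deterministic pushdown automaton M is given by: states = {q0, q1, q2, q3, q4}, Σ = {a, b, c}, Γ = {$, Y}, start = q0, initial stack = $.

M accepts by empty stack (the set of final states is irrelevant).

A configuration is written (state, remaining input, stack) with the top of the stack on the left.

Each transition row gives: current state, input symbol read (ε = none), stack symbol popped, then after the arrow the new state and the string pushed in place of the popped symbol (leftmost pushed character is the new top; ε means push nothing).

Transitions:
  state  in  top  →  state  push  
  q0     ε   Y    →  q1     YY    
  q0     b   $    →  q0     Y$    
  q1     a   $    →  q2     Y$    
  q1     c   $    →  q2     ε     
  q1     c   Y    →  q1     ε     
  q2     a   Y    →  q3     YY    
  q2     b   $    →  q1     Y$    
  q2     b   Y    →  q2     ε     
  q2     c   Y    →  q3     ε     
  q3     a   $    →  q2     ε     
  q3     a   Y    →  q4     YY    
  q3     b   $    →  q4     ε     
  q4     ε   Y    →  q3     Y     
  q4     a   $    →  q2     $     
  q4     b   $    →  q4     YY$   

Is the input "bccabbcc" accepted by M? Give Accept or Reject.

(q0, bccabbcc, $)
  read b, top $: go to q0, push Y$ → (q0, ccabbcc, Y$)
  ε-move, top Y: go to q1, push YY → (q1, ccabbcc, YY$)
  read c, top Y: go to q1, push ε → (q1, cabbcc, Y$)
  read c, top Y: go to q1, push ε → (q1, abbcc, $)
  read a, top $: go to q2, push Y$ → (q2, bbcc, Y$)
  read b, top Y: go to q2, push ε → (q2, bcc, $)
  read b, top $: go to q1, push Y$ → (q1, cc, Y$)
  read c, top Y: go to q1, push ε → (q1, c, $)
  read c, top $: go to q2, push ε → (q2, ε, ε)
All input consumed and the stack is empty.

Accept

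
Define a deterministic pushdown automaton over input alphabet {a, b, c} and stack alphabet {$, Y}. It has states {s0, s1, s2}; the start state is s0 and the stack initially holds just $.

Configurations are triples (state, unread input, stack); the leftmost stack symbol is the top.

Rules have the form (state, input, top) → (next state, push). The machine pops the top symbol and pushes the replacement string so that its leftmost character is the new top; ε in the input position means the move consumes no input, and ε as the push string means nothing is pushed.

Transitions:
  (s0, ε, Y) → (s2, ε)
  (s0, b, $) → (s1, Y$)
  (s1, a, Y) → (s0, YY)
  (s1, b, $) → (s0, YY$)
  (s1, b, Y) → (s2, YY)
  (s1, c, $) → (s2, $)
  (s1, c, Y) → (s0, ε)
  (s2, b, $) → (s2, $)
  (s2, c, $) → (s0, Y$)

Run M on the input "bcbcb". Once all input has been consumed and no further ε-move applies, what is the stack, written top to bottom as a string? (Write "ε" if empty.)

(s0, bcbcb, $)
  read b, top $: go to s1, push Y$ → (s1, cbcb, Y$)
  read c, top Y: go to s0, push ε → (s0, bcb, $)
  read b, top $: go to s1, push Y$ → (s1, cb, Y$)
  read c, top Y: go to s0, push ε → (s0, b, $)
  read b, top $: go to s1, push Y$ → (s1, ε, Y$)
All input consumed in state s1 with stack Y$.

Y$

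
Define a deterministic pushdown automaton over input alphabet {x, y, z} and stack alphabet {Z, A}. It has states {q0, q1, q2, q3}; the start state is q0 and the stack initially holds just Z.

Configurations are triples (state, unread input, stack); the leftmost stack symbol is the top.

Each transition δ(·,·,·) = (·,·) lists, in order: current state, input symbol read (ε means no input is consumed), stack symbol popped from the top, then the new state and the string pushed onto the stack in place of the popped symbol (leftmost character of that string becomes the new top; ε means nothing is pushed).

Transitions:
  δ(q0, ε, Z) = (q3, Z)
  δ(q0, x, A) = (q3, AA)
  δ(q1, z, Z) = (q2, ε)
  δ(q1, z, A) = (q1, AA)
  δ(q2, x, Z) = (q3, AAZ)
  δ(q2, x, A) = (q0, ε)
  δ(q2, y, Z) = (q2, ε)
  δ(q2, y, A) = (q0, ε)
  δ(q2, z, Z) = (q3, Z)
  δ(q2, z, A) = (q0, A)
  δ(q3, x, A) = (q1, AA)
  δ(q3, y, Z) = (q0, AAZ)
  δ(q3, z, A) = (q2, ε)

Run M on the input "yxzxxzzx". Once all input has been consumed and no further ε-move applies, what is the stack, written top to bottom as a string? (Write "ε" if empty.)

AAZ

(q0, yxzxxzzx, Z)
  ε-move, top Z: go to q3, push Z → (q3, yxzxxzzx, Z)
  read y, top Z: go to q0, push AAZ → (q0, xzxxzzx, AAZ)
  read x, top A: go to q3, push AA → (q3, zxxzzx, AAAZ)
  read z, top A: go to q2, push ε → (q2, xxzzx, AAZ)
  read x, top A: go to q0, push ε → (q0, xzzx, AZ)
  read x, top A: go to q3, push AA → (q3, zzx, AAZ)
  read z, top A: go to q2, push ε → (q2, zx, AZ)
  read z, top A: go to q0, push A → (q0, x, AZ)
  read x, top A: go to q3, push AA → (q3, ε, AAZ)
All input consumed in state q3 with stack AAZ.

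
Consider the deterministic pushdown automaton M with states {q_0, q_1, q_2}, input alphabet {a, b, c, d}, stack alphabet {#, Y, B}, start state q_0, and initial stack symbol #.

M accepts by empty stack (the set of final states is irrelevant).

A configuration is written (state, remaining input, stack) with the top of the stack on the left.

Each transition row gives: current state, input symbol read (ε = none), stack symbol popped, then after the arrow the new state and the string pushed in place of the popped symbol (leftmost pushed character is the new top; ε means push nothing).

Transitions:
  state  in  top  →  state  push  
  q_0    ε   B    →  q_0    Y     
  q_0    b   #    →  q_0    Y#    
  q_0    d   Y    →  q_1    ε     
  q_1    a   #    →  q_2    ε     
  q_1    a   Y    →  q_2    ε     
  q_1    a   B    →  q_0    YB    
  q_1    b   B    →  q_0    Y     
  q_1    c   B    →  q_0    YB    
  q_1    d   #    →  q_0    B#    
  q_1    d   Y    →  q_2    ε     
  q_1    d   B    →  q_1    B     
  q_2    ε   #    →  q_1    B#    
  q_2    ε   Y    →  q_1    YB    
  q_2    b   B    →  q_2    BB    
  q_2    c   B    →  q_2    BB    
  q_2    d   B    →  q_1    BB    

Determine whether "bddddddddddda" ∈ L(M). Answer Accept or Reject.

Accept

(q_0, bddddddddddda, #) ⊢ (q_0, ddddddddddda, Y#) ⊢ (q_1, dddddddddda, #) ⊢ (q_0, ddddddddda, B#) ⊢ (q_0, ddddddddda, Y#) ⊢ (q_1, dddddddda, #) ⊢ (q_0, ddddddda, B#) ⊢ (q_0, ddddddda, Y#) ⊢ (q_1, dddddda, #) ⊢ (q_0, ddddda, B#) ⊢ (q_0, ddddda, Y#) ⊢ (q_1, dddda, #) ⊢ (q_0, ddda, B#) ⊢ (q_0, ddda, Y#) ⊢ (q_1, dda, #) ⊢ (q_0, da, B#) ⊢ (q_0, da, Y#) ⊢ (q_1, a, #) ⊢ (q_2, ε, ε)
All input consumed and the stack is empty.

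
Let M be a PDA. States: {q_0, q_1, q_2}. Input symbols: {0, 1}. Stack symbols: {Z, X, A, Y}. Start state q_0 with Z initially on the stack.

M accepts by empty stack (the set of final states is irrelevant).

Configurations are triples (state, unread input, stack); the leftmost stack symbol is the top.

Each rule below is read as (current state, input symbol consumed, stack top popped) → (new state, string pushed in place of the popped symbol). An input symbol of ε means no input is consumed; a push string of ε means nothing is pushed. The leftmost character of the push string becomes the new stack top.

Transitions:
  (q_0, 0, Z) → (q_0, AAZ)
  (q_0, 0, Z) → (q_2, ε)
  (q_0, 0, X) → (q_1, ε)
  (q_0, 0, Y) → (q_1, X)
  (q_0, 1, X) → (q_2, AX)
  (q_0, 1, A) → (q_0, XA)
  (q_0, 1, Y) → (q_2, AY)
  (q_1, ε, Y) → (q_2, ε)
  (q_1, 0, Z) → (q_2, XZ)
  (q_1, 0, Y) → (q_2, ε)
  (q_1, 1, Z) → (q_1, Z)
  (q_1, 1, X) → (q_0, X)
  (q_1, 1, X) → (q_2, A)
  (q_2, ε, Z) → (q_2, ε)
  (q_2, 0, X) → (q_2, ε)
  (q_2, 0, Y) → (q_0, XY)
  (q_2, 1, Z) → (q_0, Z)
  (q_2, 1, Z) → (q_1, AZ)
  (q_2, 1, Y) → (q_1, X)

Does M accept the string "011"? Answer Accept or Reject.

No computation consumes all input and empties the stack.

Reject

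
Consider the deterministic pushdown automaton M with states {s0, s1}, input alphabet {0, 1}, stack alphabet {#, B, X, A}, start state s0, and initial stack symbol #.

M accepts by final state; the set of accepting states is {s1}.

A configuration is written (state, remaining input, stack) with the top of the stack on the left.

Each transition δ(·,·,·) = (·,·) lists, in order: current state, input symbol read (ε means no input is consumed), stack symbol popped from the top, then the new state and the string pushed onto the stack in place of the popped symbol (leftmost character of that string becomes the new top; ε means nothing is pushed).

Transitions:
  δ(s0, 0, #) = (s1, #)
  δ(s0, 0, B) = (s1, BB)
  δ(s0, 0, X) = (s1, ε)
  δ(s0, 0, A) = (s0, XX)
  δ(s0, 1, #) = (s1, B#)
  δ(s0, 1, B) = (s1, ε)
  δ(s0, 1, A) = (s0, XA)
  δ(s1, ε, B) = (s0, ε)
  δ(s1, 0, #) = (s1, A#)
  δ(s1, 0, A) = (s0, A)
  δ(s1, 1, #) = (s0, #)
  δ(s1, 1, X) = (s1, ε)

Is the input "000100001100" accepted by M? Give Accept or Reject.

Accept

(s0, 000100001100, #)
  read 0, top #: go to s1, push # → (s1, 00100001100, #)
  read 0, top #: go to s1, push A# → (s1, 0100001100, A#)
  read 0, top A: go to s0, push A → (s0, 100001100, A#)
  read 1, top A: go to s0, push XA → (s0, 00001100, XA#)
  read 0, top X: go to s1, push ε → (s1, 0001100, A#)
  read 0, top A: go to s0, push A → (s0, 001100, A#)
  read 0, top A: go to s0, push XX → (s0, 01100, XX#)
  read 0, top X: go to s1, push ε → (s1, 1100, X#)
  read 1, top X: go to s1, push ε → (s1, 100, #)
  read 1, top #: go to s0, push # → (s0, 00, #)
  read 0, top #: go to s1, push # → (s1, 0, #)
  read 0, top #: go to s1, push A# → (s1, ε, A#)
All input consumed; state s1 ∈ F.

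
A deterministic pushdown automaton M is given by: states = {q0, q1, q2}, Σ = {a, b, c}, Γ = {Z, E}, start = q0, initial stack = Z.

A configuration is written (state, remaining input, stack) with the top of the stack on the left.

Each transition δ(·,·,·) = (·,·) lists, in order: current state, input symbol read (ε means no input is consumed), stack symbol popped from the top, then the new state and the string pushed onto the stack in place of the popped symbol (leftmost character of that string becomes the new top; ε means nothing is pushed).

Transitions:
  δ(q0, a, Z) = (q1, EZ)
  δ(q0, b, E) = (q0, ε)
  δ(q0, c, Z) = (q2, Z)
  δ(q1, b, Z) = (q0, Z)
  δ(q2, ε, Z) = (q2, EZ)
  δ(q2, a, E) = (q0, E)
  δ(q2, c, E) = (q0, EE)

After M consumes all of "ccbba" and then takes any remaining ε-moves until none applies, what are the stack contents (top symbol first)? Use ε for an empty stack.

EZ

(q0, ccbba, Z)
  read c, top Z: go to q2, push Z → (q2, cbba, Z)
  ε-move, top Z: go to q2, push EZ → (q2, cbba, EZ)
  read c, top E: go to q0, push EE → (q0, bba, EEZ)
  read b, top E: go to q0, push ε → (q0, ba, EZ)
  read b, top E: go to q0, push ε → (q0, a, Z)
  read a, top Z: go to q1, push EZ → (q1, ε, EZ)
All input consumed in state q1 with stack EZ.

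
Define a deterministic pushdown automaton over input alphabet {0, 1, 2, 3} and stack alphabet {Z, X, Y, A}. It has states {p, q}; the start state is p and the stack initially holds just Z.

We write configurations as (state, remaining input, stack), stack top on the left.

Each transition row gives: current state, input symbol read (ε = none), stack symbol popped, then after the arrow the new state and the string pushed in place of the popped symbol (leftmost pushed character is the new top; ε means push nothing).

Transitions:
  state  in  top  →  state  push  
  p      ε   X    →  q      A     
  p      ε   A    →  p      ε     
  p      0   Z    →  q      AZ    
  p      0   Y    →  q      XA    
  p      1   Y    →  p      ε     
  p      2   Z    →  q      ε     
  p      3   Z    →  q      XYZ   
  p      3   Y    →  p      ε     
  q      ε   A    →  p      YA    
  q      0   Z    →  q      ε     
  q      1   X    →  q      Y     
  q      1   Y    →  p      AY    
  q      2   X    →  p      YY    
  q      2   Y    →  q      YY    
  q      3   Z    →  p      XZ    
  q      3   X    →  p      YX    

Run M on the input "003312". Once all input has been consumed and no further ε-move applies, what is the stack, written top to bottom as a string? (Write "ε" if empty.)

ε

(p, 003312, Z) ⊢ (q, 03312, AZ) ⊢ (p, 03312, YAZ) ⊢ (q, 3312, XAAZ) ⊢ (p, 312, YXAAZ) ⊢ (p, 12, XAAZ) ⊢ (q, 12, AAAZ) ⊢ (p, 12, YAAAZ) ⊢ (p, 2, AAAZ) ⊢ (p, 2, AAZ) ⊢ (p, 2, AZ) ⊢ (p, 2, Z) ⊢ (q, ε, ε)
All input consumed in state q with stack ε.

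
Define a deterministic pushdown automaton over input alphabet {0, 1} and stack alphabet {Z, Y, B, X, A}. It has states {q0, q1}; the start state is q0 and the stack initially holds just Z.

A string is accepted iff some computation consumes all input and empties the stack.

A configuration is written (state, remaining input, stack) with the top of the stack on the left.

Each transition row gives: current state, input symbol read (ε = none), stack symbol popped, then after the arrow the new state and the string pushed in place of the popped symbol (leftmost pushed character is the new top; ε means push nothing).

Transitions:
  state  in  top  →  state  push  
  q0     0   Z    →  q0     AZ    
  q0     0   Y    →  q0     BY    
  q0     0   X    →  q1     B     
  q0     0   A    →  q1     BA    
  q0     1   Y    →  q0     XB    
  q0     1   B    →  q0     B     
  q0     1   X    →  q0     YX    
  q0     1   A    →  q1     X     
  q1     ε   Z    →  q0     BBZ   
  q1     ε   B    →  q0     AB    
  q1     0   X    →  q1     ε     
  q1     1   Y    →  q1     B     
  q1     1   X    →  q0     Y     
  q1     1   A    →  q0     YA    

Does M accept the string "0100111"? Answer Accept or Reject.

(q0, 0100111, Z)
  read 0, top Z: go to q0, push AZ → (q0, 100111, AZ)
  read 1, top A: go to q1, push X → (q1, 00111, XZ)
  read 0, top X: go to q1, push ε → (q1, 0111, Z)
  ε-move, top Z: go to q0, push BBZ → (q0, 0111, BBZ)
No transition applies at (q0, 0111, BBZ); input not fully consumed.

Reject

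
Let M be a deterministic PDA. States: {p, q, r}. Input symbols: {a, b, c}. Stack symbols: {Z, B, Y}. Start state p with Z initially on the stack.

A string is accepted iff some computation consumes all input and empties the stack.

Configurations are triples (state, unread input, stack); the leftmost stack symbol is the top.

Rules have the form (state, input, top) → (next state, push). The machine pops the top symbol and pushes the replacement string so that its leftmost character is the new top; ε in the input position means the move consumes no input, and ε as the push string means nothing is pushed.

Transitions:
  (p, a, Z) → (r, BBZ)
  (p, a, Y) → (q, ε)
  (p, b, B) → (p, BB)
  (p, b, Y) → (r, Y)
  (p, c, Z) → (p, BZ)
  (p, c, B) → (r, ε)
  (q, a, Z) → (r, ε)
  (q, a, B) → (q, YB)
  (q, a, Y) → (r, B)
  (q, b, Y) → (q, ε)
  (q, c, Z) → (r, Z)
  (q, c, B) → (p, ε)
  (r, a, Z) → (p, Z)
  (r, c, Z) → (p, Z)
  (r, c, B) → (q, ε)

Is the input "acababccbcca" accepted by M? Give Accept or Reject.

(p, acababccbcca, Z)
  read a, top Z: go to r, push BBZ → (r, cababccbcca, BBZ)
  read c, top B: go to q, push ε → (q, ababccbcca, BZ)
  read a, top B: go to q, push YB → (q, babccbcca, YBZ)
  read b, top Y: go to q, push ε → (q, abccbcca, BZ)
  read a, top B: go to q, push YB → (q, bccbcca, YBZ)
  read b, top Y: go to q, push ε → (q, ccbcca, BZ)
  read c, top B: go to p, push ε → (p, cbcca, Z)
  read c, top Z: go to p, push BZ → (p, bcca, BZ)
  read b, top B: go to p, push BB → (p, cca, BBZ)
  read c, top B: go to r, push ε → (r, ca, BZ)
  read c, top B: go to q, push ε → (q, a, Z)
  read a, top Z: go to r, push ε → (r, ε, ε)
All input consumed and the stack is empty.

Accept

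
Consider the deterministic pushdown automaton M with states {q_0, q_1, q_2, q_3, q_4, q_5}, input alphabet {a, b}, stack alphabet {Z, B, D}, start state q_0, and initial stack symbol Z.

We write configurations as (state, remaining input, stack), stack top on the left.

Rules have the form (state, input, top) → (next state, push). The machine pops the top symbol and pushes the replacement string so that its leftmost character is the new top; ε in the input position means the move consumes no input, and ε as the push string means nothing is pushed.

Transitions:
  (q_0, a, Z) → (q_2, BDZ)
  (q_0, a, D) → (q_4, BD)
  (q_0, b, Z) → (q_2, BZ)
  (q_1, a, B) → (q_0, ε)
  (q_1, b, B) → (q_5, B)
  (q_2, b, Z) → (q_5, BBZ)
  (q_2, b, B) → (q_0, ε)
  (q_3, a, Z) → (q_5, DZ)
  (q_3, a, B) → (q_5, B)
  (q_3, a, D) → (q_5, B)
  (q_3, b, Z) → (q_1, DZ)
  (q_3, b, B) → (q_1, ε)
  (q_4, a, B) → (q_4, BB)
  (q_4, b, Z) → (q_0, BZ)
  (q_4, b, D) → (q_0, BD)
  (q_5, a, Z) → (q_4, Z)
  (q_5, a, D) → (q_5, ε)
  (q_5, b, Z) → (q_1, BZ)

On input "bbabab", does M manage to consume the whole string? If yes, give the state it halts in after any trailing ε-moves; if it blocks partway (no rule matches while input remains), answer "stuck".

(q_0, bbabab, Z)
  read b, top Z: go to q_2, push BZ → (q_2, babab, BZ)
  read b, top B: go to q_0, push ε → (q_0, abab, Z)
  read a, top Z: go to q_2, push BDZ → (q_2, bab, BDZ)
  read b, top B: go to q_0, push ε → (q_0, ab, DZ)
  read a, top D: go to q_4, push BD → (q_4, b, BDZ)
No transition for (q_4, b, top B); M blocks with input b remaining.

stuck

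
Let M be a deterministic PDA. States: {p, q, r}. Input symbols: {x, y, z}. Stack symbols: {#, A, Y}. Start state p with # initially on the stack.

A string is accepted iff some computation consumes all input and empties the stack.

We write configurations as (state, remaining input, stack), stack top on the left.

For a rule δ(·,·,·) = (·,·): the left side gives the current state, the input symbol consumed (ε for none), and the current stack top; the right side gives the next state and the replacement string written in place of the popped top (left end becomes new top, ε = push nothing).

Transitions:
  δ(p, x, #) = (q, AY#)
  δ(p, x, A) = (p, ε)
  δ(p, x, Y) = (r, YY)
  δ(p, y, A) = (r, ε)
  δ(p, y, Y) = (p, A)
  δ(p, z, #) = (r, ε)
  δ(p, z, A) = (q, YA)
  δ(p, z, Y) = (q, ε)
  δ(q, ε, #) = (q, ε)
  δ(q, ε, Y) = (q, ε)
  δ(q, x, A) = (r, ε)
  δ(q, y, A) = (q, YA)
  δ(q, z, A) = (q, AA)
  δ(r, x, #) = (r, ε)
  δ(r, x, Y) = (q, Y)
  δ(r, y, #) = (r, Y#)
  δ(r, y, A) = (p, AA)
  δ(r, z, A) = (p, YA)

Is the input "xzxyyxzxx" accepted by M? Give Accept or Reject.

(p, xzxyyxzxx, #) ⊢ (q, zxyyxzxx, AY#) ⊢ (q, xyyxzxx, AAY#) ⊢ (r, yyxzxx, AY#) ⊢ (p, yxzxx, AAY#) ⊢ (r, xzxx, AY#)
No transition applies at (r, xzxx, AY#); input not fully consumed.

Reject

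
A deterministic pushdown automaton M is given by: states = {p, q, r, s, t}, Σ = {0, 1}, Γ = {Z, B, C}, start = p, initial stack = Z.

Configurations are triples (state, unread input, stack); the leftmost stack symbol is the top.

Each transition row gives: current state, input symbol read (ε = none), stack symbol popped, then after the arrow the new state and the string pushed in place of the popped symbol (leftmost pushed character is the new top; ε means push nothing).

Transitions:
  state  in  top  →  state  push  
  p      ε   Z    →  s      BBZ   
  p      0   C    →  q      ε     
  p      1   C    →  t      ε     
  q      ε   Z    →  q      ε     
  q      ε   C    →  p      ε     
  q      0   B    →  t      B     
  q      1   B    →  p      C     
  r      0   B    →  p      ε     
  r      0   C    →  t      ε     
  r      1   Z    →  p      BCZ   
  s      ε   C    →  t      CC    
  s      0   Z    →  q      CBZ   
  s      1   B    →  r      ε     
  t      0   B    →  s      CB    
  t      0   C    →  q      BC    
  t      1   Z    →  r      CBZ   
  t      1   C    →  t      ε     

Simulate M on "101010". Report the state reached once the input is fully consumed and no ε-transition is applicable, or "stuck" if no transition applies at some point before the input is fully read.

s

(p, 101010, Z) ⊢ (s, 101010, BBZ) ⊢ (r, 01010, BZ) ⊢ (p, 1010, Z) ⊢ (s, 1010, BBZ) ⊢ (r, 010, BZ) ⊢ (p, 10, Z) ⊢ (s, 10, BBZ) ⊢ (r, 0, BZ) ⊢ (p, ε, Z) ⊢ (s, ε, BBZ)
All input consumed; M is in state s.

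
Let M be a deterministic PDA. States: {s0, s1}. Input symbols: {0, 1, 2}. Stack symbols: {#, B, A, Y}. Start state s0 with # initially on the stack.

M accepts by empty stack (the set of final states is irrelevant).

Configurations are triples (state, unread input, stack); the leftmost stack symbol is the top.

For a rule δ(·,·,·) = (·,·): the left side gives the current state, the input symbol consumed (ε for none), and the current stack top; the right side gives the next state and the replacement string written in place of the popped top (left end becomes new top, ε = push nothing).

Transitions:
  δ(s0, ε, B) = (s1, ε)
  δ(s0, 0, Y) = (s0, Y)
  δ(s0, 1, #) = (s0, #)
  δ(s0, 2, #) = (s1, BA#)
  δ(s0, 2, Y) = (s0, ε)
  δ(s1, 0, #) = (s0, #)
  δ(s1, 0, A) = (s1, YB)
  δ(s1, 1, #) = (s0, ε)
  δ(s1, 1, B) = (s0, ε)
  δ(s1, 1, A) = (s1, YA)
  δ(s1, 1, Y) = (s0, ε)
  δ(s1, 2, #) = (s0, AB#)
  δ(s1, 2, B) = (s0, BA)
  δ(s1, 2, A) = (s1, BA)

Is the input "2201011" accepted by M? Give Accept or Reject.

(s0, 2201011, #)
  read 2, top #: go to s1, push BA# → (s1, 201011, BA#)
  read 2, top B: go to s0, push BA → (s0, 01011, BAA#)
  ε-move, top B: go to s1, push ε → (s1, 01011, AA#)
  read 0, top A: go to s1, push YB → (s1, 1011, YBA#)
  read 1, top Y: go to s0, push ε → (s0, 011, BA#)
  ε-move, top B: go to s1, push ε → (s1, 011, A#)
  read 0, top A: go to s1, push YB → (s1, 11, YB#)
  read 1, top Y: go to s0, push ε → (s0, 1, B#)
  ε-move, top B: go to s1, push ε → (s1, 1, #)
  read 1, top #: go to s0, push ε → (s0, ε, ε)
All input consumed and the stack is empty.

Accept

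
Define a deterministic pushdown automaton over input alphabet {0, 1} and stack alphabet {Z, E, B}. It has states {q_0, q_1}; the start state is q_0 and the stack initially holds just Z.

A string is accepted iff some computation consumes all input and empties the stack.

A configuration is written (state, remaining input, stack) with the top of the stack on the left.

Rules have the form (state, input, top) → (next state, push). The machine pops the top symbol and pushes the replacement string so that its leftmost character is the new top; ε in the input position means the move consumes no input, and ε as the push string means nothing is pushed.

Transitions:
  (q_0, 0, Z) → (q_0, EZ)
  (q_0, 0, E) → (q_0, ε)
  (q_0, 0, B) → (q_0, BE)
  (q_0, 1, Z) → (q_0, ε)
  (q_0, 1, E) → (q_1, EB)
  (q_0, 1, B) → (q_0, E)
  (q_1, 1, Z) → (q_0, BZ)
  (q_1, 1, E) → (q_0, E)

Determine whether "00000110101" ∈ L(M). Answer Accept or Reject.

Accept

(q_0, 00000110101, Z) ⊢ (q_0, 0000110101, EZ) ⊢ (q_0, 000110101, Z) ⊢ (q_0, 00110101, EZ) ⊢ (q_0, 0110101, Z) ⊢ (q_0, 110101, EZ) ⊢ (q_1, 10101, EBZ) ⊢ (q_0, 0101, EBZ) ⊢ (q_0, 101, BZ) ⊢ (q_0, 01, EZ) ⊢ (q_0, 1, Z) ⊢ (q_0, ε, ε)
All input consumed and the stack is empty.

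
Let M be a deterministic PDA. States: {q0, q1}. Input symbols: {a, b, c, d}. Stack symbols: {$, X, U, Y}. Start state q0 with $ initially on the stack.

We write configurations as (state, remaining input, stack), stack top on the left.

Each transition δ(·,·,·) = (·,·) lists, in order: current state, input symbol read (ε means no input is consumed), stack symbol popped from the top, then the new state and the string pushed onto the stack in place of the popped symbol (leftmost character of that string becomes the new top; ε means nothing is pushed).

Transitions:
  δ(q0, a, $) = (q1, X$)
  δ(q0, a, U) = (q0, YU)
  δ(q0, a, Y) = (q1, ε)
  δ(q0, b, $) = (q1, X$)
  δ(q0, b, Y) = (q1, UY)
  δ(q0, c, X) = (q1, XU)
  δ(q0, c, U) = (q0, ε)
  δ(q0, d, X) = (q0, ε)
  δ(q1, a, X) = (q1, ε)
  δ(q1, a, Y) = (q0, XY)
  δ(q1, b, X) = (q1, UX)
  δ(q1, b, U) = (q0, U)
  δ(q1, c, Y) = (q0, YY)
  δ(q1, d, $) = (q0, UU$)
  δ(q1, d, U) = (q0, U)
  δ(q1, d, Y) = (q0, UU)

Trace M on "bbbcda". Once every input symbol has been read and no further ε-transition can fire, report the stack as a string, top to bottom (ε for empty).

X$

(q0, bbbcda, $)
  read b, top $: go to q1, push X$ → (q1, bbcda, X$)
  read b, top X: go to q1, push UX → (q1, bcda, UX$)
  read b, top U: go to q0, push U → (q0, cda, UX$)
  read c, top U: go to q0, push ε → (q0, da, X$)
  read d, top X: go to q0, push ε → (q0, a, $)
  read a, top $: go to q1, push X$ → (q1, ε, X$)
All input consumed in state q1 with stack X$.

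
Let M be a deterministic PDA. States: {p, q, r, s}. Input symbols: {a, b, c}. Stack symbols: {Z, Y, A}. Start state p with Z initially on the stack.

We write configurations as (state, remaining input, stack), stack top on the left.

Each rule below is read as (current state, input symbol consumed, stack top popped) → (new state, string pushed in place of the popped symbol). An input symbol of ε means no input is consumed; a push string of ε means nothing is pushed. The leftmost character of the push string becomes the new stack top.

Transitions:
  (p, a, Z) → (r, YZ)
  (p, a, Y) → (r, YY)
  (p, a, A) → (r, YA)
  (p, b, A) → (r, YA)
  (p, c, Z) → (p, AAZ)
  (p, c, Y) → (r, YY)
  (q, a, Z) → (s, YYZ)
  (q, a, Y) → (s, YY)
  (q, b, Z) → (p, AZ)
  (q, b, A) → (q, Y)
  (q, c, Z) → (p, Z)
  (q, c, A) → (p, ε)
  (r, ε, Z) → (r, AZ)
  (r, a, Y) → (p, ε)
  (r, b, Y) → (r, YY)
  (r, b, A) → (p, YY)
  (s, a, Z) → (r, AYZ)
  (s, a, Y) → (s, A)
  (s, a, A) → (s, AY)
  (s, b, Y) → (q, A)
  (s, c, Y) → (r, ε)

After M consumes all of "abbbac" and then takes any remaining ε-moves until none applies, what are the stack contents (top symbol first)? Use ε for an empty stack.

(p, abbbac, Z)
  read a, top Z: go to r, push YZ → (r, bbbac, YZ)
  read b, top Y: go to r, push YY → (r, bbac, YYZ)
  read b, top Y: go to r, push YY → (r, bac, YYYZ)
  read b, top Y: go to r, push YY → (r, ac, YYYYZ)
  read a, top Y: go to p, push ε → (p, c, YYYZ)
  read c, top Y: go to r, push YY → (r, ε, YYYYZ)
All input consumed in state r with stack YYYYZ.

YYYYZ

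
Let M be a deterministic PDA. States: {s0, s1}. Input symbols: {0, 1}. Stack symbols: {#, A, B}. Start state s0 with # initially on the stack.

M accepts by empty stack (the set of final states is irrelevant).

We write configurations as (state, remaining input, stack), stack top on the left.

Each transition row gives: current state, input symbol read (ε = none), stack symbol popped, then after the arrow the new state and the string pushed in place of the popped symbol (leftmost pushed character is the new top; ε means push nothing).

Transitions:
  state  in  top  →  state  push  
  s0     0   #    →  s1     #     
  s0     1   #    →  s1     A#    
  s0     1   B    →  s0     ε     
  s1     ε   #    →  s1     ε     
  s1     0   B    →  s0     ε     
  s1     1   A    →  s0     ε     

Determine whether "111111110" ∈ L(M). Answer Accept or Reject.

Accept

(s0, 111111110, #) ⊢ (s1, 11111110, A#) ⊢ (s0, 1111110, #) ⊢ (s1, 111110, A#) ⊢ (s0, 11110, #) ⊢ (s1, 1110, A#) ⊢ (s0, 110, #) ⊢ (s1, 10, A#) ⊢ (s0, 0, #) ⊢ (s1, ε, #) ⊢ (s1, ε, ε)
All input consumed and the stack is empty.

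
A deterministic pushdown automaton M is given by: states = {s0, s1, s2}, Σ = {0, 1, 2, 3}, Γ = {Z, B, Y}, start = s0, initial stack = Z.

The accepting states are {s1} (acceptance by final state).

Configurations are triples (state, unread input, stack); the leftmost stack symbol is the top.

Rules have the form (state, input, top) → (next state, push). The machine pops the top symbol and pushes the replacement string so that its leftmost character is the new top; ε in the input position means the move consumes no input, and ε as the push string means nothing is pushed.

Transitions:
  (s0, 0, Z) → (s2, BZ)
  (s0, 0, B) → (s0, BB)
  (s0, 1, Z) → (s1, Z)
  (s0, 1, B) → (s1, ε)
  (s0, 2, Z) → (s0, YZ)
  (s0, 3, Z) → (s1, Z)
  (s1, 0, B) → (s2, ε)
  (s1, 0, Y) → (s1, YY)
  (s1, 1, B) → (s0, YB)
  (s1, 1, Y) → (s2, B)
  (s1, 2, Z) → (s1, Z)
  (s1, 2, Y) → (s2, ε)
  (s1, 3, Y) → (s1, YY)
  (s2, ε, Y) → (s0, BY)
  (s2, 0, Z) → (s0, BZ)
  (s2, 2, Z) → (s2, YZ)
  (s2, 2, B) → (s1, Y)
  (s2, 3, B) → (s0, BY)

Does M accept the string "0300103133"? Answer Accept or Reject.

(s0, 0300103133, Z)
  read 0, top Z: go to s2, push BZ → (s2, 300103133, BZ)
  read 3, top B: go to s0, push BY → (s0, 00103133, BYZ)
  read 0, top B: go to s0, push BB → (s0, 0103133, BBYZ)
  read 0, top B: go to s0, push BB → (s0, 103133, BBBYZ)
  read 1, top B: go to s1, push ε → (s1, 03133, BBYZ)
  read 0, top B: go to s2, push ε → (s2, 3133, BYZ)
  read 3, top B: go to s0, push BY → (s0, 133, BYYZ)
  read 1, top B: go to s1, push ε → (s1, 33, YYZ)
  read 3, top Y: go to s1, push YY → (s1, 3, YYYZ)
  read 3, top Y: go to s1, push YY → (s1, ε, YYYYZ)
All input consumed; state s1 ∈ F.

Accept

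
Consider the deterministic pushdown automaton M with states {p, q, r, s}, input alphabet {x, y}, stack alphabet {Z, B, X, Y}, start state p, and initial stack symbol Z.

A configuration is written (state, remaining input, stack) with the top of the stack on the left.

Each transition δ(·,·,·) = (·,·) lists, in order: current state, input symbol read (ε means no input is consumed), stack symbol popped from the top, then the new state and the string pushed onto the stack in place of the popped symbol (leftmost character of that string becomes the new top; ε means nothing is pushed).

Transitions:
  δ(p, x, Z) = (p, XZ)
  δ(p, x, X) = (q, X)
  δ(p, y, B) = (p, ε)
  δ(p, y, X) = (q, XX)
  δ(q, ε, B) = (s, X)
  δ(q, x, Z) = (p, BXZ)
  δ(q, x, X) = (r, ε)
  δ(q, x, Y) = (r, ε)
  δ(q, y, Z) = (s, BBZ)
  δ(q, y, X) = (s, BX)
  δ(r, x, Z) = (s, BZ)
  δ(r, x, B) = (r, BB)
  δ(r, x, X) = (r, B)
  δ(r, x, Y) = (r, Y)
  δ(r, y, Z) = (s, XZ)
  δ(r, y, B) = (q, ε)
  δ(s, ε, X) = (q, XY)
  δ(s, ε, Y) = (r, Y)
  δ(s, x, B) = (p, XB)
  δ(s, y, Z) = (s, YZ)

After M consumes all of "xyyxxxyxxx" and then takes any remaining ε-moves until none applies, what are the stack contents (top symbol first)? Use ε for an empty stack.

BBZ

(p, xyyxxxyxxx, Z)
  read x, top Z: go to p, push XZ → (p, yyxxxyxxx, XZ)
  read y, top X: go to q, push XX → (q, yxxxyxxx, XXZ)
  read y, top X: go to s, push BX → (s, xxxyxxx, BXXZ)
  read x, top B: go to p, push XB → (p, xxyxxx, XBXXZ)
  read x, top X: go to q, push X → (q, xyxxx, XBXXZ)
  read x, top X: go to r, push ε → (r, yxxx, BXXZ)
  read y, top B: go to q, push ε → (q, xxx, XXZ)
  read x, top X: go to r, push ε → (r, xx, XZ)
  read x, top X: go to r, push B → (r, x, BZ)
  read x, top B: go to r, push BB → (r, ε, BBZ)
All input consumed in state r with stack BBZ.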